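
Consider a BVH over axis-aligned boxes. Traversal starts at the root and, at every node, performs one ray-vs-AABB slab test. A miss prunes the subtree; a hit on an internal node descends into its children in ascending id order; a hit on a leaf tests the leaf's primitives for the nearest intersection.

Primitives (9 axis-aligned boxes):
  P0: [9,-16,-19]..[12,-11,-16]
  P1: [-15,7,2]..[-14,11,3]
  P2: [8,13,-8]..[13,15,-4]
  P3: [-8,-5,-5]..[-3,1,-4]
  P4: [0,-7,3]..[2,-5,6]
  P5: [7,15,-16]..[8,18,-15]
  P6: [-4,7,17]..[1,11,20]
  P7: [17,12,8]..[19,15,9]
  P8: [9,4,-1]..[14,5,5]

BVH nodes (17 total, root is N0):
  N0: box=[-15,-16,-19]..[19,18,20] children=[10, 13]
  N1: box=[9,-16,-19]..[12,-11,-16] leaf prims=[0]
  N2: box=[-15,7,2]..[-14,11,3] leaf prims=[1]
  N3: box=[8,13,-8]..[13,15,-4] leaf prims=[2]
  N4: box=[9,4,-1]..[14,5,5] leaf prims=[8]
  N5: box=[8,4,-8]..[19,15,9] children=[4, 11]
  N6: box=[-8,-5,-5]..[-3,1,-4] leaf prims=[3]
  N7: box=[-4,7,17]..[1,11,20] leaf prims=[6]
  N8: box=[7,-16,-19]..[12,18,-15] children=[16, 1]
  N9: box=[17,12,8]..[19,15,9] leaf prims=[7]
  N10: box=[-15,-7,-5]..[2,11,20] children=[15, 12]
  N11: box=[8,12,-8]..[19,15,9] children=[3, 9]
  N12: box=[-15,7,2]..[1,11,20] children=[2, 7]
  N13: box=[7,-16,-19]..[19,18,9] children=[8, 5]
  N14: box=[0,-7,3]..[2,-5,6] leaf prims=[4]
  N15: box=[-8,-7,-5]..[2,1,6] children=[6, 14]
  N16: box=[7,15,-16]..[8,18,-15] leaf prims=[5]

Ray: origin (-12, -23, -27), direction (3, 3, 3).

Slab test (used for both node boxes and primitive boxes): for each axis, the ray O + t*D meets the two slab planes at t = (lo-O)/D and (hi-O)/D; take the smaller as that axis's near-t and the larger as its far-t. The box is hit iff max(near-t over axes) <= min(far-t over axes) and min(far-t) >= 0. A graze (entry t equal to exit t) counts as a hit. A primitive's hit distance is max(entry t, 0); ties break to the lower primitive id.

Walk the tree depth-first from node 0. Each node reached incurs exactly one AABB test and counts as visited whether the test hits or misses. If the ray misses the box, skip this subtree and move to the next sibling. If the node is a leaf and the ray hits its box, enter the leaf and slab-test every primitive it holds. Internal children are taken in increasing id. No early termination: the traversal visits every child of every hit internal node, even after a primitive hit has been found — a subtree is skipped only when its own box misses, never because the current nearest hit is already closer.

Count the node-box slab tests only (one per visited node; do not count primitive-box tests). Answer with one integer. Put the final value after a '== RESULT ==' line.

Walk:
N0 x:[-1,31/3] y:[7/3,41/3] z:[8/3,47/3] -> hit [8/3,31/3], descend [10, 13]
  N10 x:[-1,14/3] y:[16/3,34/3] z:[22/3,47/3] -> miss, prune
  N13 x:[19/3,31/3] y:[7/3,41/3] z:[8/3,12] -> hit [19/3,31/3], descend [5, 8]
    N5 x:[20/3,31/3] y:[9,38/3] z:[19/3,12] -> hit [9,31/3], descend [4, 11]
      N4 x:[7,26/3] y:[9,28/3] z:[26/3,32/3] -> miss, prune
      N11 x:[20/3,31/3] y:[35/3,38/3] z:[19/3,12] -> miss, prune
    N8 x:[19/3,8] y:[7/3,41/3] z:[8/3,4] -> miss, prune

7 AABB tests over nodes [0, 10, 13, 5, 4, 11, 8]; 0 leaves entered; closest miss.

== RESULT ==
7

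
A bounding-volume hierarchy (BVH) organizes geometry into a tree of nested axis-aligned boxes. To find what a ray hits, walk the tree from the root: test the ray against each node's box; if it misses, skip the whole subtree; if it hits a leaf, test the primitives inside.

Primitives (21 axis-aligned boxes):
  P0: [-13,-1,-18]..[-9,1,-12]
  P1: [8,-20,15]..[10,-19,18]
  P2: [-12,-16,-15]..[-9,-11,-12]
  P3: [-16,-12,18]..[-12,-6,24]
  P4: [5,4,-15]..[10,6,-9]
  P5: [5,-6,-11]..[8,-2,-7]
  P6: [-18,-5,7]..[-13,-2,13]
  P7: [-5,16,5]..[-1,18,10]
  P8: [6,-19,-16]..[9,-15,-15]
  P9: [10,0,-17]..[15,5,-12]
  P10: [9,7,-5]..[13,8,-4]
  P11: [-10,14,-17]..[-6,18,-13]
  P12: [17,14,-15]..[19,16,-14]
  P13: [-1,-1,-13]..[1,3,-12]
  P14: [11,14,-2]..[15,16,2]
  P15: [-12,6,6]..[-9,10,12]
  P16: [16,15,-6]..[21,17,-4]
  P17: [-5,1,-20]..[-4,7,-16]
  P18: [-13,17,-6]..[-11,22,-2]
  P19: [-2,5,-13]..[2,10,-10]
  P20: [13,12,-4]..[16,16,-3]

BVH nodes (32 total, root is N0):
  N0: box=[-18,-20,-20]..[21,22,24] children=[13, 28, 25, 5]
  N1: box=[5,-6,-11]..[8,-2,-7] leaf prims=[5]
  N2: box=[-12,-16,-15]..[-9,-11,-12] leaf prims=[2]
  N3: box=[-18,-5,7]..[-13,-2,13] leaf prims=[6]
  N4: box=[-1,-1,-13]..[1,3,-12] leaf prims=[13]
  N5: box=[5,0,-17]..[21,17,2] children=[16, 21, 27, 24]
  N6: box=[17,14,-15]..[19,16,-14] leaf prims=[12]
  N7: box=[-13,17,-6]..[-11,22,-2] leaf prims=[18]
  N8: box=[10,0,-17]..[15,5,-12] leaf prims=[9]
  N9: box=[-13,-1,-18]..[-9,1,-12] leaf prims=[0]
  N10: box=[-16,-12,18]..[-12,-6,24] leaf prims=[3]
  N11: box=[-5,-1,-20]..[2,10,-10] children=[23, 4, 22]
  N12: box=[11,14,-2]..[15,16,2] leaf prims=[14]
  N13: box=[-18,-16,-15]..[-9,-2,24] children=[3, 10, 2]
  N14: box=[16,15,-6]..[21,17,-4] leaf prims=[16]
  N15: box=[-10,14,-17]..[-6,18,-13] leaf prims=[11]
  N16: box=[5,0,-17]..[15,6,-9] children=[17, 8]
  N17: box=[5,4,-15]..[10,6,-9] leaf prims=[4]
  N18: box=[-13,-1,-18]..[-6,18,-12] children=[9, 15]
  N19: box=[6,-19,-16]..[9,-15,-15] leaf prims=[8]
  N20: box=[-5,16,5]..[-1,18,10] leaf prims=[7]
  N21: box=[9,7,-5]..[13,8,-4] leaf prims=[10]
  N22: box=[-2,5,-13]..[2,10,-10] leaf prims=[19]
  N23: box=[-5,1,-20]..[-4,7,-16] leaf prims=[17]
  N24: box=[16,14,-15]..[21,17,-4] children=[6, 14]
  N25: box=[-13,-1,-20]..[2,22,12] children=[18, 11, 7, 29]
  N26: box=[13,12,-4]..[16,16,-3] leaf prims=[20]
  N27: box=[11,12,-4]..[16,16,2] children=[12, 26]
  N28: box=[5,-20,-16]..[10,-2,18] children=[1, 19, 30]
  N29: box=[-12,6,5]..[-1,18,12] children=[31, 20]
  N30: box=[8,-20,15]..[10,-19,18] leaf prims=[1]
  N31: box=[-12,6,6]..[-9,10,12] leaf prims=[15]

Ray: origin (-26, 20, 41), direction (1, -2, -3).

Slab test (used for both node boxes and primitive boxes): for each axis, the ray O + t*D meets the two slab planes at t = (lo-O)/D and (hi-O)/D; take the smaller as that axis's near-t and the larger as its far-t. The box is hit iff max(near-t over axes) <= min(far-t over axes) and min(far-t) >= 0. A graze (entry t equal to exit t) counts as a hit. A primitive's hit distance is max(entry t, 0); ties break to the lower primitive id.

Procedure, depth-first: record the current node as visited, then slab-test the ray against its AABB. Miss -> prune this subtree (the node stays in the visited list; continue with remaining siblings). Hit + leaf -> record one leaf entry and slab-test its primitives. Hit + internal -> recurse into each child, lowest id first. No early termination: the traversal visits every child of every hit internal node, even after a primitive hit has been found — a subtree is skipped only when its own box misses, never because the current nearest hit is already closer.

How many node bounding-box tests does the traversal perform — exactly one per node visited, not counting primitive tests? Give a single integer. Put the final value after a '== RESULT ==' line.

Trace the traversal:
N0 x:[8,47] y:[-1,20] z:[17/3,61/3] -> hit [8,20], descend [5, 13, 25, 28]
  N5 x:[31,47] y:[3/2,10] z:[13,58/3] -> miss, prune
  N13 x:[8,17] y:[11,18] z:[17/3,56/3] -> hit [11,17], descend [2, 3, 10]
    N2 x:[14,17] y:[31/2,18] z:[53/3,56/3] -> miss, prune
    N3 x:[8,13] y:[11,25/2] z:[28/3,34/3] -> hit [11,34/3] leaf, test {P6@t=11}
    N10 x:[10,14] y:[13,16] z:[17/3,23/3] -> miss, prune
  N25 x:[13,28] y:[-1,21/2] z:[29/3,61/3] -> miss, prune
  N28 x:[31,36] y:[11,20] z:[23/3,19] -> miss, prune

Summary -> nodes [0, 5, 13, 2, 3, 10, 25, 28]; box-tests=8; leaf-entries=1; first=P6

== RESULT ==
8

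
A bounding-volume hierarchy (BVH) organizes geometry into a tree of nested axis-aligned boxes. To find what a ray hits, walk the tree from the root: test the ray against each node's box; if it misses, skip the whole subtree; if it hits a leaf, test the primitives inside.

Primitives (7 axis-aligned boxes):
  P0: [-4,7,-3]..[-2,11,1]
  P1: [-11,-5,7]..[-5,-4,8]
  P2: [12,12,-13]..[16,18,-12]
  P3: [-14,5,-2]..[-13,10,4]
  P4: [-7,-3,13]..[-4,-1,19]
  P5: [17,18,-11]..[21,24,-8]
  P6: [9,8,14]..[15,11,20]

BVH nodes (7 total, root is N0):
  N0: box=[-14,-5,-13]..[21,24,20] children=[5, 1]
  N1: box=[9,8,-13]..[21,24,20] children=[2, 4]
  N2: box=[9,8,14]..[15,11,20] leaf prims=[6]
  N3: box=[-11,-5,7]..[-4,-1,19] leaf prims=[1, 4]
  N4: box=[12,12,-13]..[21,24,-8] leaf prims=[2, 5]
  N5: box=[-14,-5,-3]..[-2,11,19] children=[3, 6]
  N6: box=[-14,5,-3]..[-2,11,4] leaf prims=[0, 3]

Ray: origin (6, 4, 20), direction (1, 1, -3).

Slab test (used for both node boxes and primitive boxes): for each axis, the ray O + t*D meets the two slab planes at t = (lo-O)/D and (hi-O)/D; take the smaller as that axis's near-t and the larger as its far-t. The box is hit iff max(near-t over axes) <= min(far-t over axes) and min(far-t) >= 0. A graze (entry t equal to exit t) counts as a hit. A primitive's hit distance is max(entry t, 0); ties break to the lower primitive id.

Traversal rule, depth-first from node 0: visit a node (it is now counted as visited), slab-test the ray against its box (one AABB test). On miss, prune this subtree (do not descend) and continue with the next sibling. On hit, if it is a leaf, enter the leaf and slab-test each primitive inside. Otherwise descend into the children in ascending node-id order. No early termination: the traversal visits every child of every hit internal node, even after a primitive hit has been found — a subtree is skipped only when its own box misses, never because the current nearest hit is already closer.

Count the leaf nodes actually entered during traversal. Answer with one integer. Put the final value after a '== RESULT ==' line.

Walk:
N0 x:[-20,15] y:[-9,20] z:[0,11] -> hit [0,11], descend [1, 5]
  N1 x:[3,15] y:[4,20] z:[0,11] -> hit [4,11], descend [2, 4]
    N2 x:[3,9] y:[4,7] z:[0,2] -> miss, prune
    N4 x:[6,15] y:[8,20] z:[28/3,11] -> hit [28/3,11] leaf, test {P2(miss), P5(miss)}
  N5 x:[-20,-8] y:[-9,7] z:[1/3,23/3] -> miss, prune

order=[0, 1, 2, 4, 5]  |boxes|=5  |leaves|=1  hit=miss

== RESULT ==
1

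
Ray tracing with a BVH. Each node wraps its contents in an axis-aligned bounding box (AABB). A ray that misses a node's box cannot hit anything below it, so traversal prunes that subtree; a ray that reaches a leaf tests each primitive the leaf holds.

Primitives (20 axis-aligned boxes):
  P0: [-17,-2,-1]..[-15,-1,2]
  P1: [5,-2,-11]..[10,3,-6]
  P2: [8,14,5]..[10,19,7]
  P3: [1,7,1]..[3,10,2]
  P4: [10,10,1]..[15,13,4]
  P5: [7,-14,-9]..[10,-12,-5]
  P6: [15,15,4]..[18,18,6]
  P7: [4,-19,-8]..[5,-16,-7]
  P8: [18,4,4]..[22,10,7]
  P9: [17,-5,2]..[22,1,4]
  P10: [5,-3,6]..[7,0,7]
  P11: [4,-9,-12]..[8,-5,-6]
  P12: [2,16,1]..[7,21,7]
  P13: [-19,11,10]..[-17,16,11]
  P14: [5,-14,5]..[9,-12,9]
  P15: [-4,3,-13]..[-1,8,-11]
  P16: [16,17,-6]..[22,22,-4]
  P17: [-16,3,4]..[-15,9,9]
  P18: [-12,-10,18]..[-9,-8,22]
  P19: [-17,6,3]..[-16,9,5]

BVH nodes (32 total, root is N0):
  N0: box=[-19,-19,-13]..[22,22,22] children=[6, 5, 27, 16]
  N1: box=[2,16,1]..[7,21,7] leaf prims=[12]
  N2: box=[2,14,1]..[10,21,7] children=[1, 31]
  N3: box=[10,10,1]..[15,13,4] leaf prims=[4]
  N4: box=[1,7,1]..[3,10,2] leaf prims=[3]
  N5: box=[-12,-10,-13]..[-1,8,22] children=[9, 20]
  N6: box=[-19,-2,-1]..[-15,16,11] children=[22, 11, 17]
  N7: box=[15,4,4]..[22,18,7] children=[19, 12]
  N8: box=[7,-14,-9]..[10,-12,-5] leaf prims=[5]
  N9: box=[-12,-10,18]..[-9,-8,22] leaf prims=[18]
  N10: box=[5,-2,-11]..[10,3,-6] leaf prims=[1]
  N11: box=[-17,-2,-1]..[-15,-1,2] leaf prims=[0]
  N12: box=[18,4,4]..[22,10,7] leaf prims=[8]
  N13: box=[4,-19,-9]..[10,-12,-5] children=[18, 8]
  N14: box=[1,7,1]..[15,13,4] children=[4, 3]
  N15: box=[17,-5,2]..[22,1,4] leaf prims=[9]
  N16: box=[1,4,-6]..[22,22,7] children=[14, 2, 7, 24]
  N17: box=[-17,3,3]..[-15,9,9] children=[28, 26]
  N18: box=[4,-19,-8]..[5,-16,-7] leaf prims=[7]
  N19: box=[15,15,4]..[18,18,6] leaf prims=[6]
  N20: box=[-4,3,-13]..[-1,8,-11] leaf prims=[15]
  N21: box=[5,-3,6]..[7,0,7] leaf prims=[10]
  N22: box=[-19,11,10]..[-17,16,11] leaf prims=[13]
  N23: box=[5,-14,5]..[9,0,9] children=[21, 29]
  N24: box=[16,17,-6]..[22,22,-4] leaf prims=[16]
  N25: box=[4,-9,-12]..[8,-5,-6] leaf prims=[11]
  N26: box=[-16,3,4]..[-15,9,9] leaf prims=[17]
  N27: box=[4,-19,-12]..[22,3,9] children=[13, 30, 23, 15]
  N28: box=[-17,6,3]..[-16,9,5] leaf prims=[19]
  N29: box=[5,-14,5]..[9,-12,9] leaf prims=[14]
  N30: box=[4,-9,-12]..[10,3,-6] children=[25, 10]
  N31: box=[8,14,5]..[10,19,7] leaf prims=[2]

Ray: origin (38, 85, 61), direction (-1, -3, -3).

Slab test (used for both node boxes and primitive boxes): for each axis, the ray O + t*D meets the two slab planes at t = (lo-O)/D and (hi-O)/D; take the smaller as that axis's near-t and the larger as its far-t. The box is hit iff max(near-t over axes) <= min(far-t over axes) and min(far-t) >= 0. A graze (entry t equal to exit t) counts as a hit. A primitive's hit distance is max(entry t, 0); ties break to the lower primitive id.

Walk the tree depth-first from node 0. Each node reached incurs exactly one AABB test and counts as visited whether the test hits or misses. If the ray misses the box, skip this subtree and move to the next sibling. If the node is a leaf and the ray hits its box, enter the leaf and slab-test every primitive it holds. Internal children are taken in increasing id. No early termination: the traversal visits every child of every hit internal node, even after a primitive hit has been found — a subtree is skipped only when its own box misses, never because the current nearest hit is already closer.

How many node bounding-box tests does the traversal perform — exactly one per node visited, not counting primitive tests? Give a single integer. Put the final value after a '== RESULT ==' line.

Walk:
N0 x:[16,57] y:[21,104/3] z:[13,74/3] -> hit [21,74/3], descend [5, 6, 16, 27]
  N5 x:[39,50] y:[77/3,95/3] z:[13,74/3] -> miss, prune
  N6 x:[53,57] y:[23,29] z:[50/3,62/3] -> miss, prune
  N16 x:[16,37] y:[21,27] z:[18,67/3] -> hit [21,67/3], descend [2, 7, 14, 24]
    N2 x:[28,36] y:[64/3,71/3] z:[18,20] -> miss, prune
    N7 x:[16,23] y:[67/3,27] z:[18,19] -> miss, prune
    N14 x:[23,37] y:[24,26] z:[19,20] -> miss, prune
    N24 x:[16,22] y:[21,68/3] z:[65/3,67/3] -> hit [65/3,22] leaf, test {P16@t=65/3}
  N27 x:[16,34] y:[82/3,104/3] z:[52/3,73/3] -> miss, prune

order=[0, 5, 6, 16, 2, 7, 14, 24, 27]  |boxes|=9  |leaves|=1  hit=P16

== RESULT ==
9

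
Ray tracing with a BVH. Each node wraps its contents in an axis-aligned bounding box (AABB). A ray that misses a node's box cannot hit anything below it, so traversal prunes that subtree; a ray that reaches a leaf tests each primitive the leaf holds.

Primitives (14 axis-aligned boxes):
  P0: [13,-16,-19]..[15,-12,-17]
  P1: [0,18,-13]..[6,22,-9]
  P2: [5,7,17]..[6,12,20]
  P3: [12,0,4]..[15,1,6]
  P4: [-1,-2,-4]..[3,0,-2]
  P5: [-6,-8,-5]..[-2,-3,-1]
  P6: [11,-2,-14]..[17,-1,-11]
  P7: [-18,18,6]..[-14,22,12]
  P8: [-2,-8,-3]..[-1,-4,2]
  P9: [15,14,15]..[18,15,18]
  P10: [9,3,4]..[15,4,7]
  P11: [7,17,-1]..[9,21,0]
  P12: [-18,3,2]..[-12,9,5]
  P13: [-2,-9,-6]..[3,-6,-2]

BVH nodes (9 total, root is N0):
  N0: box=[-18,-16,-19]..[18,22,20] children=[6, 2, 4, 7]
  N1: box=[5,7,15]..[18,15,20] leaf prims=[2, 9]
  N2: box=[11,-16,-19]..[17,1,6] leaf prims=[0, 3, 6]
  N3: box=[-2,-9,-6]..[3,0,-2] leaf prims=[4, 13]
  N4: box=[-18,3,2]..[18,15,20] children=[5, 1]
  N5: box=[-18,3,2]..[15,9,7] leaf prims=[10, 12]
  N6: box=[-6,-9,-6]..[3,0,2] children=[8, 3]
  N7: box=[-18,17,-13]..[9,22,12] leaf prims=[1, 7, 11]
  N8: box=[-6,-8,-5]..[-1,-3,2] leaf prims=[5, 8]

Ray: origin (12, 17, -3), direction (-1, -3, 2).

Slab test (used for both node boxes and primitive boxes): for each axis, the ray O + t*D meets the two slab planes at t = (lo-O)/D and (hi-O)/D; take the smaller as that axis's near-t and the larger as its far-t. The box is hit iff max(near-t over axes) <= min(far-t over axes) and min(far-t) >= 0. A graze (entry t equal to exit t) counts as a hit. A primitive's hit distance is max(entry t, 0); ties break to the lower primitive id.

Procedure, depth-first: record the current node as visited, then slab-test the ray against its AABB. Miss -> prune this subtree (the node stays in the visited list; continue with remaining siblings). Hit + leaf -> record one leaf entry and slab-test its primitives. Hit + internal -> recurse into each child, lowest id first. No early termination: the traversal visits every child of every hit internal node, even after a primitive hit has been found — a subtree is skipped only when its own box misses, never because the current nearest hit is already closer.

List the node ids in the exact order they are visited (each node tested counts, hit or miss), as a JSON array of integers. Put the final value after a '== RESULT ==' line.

Traverse from the root:
N0 x:[-6,30] y:[-5/3,11] z:[-8,23/2] -> hit [-5/3,11], descend [2, 4, 6, 7]
  N2 x:[-5,1] y:[16/3,11] z:[-8,9/2] -> miss, prune
  N4 x:[-6,30] y:[2/3,14/3] z:[5/2,23/2] -> hit [5/2,14/3], descend [1, 5]
    N1 x:[-6,7] y:[2/3,10/3] z:[9,23/2] -> miss, prune
    N5 x:[-3,30] y:[8/3,14/3] z:[5/2,5] -> hit [8/3,14/3] leaf, test {P10(miss), P12(miss)}
  N6 x:[9,18] y:[17/3,26/3] z:[-3/2,5/2] -> miss, prune
  N7 x:[3,30] y:[-5/3,0] z:[-5,15/2] -> miss, prune

Summary -> nodes [0, 2, 4, 1, 5, 6, 7]; box-tests=7; leaf-entries=1; first=miss

== RESULT ==
[0, 2, 4, 1, 5, 6, 7]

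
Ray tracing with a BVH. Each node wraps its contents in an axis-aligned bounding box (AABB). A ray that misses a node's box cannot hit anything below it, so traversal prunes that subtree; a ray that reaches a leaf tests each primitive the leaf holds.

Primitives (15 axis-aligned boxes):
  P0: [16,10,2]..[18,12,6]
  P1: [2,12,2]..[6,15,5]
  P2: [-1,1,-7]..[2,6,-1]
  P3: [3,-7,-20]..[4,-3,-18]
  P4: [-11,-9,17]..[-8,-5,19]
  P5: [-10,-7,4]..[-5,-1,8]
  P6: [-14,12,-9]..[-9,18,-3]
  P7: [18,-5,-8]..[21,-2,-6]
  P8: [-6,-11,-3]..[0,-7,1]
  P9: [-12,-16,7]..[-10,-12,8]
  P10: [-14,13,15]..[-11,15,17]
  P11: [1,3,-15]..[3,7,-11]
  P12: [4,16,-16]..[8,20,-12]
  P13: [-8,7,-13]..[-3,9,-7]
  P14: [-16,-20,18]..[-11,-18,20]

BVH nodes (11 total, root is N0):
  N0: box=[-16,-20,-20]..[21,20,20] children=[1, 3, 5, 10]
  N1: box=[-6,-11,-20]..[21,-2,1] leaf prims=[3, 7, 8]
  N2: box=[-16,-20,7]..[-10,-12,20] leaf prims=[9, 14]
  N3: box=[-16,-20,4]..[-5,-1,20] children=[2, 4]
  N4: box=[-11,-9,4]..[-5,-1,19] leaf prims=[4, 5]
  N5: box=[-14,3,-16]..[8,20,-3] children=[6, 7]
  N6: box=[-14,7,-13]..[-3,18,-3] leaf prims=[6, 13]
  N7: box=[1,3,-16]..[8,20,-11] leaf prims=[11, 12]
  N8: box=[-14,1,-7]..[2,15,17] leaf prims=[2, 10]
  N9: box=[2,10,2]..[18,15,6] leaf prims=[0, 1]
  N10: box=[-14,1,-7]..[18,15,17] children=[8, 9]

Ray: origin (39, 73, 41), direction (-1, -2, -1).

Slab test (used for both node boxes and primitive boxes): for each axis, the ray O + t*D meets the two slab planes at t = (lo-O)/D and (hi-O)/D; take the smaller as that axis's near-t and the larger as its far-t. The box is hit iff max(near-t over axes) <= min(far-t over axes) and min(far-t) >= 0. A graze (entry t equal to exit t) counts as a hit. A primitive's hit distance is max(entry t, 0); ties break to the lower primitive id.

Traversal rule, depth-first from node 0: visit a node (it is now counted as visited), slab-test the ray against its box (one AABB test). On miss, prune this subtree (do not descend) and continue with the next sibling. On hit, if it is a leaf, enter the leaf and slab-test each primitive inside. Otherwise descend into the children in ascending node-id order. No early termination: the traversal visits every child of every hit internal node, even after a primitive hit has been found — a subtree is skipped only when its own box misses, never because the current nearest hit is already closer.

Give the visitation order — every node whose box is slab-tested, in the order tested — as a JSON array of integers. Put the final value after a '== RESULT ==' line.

Walk:
N0 x:[18,55] y:[53/2,93/2] z:[21,61] -> hit [53/2,93/2], descend [1, 3, 5, 10]
  N1 x:[18,45] y:[75/2,42] z:[40,61] -> hit [40,42] leaf, test {P3(miss), P7(miss), P8@t=40}
  N3 x:[44,55] y:[37,93/2] z:[21,37] -> miss, prune
  N5 x:[31,53] y:[53/2,35] z:[44,57] -> miss, prune
  N10 x:[21,53] y:[29,36] z:[24,48] -> hit [29,36], descend [8, 9]
    N8 x:[37,53] y:[29,36] z:[24,48] -> miss, prune
    N9 x:[21,37] y:[29,63/2] z:[35,39] -> miss, prune

7 AABB tests over nodes [0, 1, 3, 5, 10, 8, 9]; 1 leaf entered; closest P8.

== RESULT ==
[0, 1, 3, 5, 10, 8, 9]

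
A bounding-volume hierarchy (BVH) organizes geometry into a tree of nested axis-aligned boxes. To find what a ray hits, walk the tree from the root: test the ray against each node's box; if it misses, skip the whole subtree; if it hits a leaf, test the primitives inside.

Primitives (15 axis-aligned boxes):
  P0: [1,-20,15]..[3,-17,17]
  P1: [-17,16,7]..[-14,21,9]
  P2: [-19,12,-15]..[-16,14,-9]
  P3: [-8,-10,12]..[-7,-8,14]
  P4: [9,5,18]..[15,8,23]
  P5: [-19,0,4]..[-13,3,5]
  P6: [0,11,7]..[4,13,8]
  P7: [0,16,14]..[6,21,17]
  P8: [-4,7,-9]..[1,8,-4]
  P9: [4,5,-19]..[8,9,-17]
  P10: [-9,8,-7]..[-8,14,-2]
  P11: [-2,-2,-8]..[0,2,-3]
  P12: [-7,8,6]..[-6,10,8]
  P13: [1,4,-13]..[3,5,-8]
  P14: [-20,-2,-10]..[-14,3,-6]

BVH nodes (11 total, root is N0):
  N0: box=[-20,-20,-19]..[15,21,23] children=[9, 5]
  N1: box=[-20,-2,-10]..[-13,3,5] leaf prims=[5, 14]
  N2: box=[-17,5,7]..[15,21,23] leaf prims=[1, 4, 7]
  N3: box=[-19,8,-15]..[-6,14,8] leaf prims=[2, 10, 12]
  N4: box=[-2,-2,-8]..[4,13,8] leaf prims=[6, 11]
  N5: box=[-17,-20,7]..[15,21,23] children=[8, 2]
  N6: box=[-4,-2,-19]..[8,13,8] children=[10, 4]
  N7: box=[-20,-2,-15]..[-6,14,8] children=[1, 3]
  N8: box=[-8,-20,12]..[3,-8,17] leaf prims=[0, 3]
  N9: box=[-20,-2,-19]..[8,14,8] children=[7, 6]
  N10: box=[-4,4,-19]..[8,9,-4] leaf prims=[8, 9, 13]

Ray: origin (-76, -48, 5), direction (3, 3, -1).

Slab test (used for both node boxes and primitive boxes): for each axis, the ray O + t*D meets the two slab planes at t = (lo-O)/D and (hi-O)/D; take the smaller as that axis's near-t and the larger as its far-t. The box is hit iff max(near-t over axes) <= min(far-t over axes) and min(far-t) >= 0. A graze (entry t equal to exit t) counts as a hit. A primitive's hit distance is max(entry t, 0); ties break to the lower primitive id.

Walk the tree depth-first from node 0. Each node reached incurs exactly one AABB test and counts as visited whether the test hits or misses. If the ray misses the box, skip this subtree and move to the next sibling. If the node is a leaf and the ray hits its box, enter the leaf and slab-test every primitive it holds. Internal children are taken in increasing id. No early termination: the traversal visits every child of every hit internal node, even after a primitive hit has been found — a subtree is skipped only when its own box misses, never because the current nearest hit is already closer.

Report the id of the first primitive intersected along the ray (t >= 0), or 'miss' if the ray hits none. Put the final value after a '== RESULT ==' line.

Walk:
N0 x:[56/3,91/3] y:[28/3,23] z:[-18,24] -> hit [56/3,23], descend [5, 9]
  N5 x:[59/3,91/3] y:[28/3,23] z:[-18,-2] -> miss, prune
  N9 x:[56/3,28] y:[46/3,62/3] z:[-3,24] -> hit [56/3,62/3], descend [6, 7]
    N6 x:[24,28] y:[46/3,61/3] z:[-3,24] -> miss, prune
    N7 x:[56/3,70/3] y:[46/3,62/3] z:[-3,20] -> hit [56/3,20], descend [1, 3]
      N1 x:[56/3,21] y:[46/3,17] z:[0,15] -> miss, prune
      N3 x:[19,70/3] y:[56/3,62/3] z:[-3,20] -> hit [19,20] leaf, test {P2@t=20, P10(miss), P12(miss)}

Summary -> nodes [0, 5, 9, 6, 7, 1, 3]; box-tests=7; leaf-entries=1; first=P2

== RESULT ==
2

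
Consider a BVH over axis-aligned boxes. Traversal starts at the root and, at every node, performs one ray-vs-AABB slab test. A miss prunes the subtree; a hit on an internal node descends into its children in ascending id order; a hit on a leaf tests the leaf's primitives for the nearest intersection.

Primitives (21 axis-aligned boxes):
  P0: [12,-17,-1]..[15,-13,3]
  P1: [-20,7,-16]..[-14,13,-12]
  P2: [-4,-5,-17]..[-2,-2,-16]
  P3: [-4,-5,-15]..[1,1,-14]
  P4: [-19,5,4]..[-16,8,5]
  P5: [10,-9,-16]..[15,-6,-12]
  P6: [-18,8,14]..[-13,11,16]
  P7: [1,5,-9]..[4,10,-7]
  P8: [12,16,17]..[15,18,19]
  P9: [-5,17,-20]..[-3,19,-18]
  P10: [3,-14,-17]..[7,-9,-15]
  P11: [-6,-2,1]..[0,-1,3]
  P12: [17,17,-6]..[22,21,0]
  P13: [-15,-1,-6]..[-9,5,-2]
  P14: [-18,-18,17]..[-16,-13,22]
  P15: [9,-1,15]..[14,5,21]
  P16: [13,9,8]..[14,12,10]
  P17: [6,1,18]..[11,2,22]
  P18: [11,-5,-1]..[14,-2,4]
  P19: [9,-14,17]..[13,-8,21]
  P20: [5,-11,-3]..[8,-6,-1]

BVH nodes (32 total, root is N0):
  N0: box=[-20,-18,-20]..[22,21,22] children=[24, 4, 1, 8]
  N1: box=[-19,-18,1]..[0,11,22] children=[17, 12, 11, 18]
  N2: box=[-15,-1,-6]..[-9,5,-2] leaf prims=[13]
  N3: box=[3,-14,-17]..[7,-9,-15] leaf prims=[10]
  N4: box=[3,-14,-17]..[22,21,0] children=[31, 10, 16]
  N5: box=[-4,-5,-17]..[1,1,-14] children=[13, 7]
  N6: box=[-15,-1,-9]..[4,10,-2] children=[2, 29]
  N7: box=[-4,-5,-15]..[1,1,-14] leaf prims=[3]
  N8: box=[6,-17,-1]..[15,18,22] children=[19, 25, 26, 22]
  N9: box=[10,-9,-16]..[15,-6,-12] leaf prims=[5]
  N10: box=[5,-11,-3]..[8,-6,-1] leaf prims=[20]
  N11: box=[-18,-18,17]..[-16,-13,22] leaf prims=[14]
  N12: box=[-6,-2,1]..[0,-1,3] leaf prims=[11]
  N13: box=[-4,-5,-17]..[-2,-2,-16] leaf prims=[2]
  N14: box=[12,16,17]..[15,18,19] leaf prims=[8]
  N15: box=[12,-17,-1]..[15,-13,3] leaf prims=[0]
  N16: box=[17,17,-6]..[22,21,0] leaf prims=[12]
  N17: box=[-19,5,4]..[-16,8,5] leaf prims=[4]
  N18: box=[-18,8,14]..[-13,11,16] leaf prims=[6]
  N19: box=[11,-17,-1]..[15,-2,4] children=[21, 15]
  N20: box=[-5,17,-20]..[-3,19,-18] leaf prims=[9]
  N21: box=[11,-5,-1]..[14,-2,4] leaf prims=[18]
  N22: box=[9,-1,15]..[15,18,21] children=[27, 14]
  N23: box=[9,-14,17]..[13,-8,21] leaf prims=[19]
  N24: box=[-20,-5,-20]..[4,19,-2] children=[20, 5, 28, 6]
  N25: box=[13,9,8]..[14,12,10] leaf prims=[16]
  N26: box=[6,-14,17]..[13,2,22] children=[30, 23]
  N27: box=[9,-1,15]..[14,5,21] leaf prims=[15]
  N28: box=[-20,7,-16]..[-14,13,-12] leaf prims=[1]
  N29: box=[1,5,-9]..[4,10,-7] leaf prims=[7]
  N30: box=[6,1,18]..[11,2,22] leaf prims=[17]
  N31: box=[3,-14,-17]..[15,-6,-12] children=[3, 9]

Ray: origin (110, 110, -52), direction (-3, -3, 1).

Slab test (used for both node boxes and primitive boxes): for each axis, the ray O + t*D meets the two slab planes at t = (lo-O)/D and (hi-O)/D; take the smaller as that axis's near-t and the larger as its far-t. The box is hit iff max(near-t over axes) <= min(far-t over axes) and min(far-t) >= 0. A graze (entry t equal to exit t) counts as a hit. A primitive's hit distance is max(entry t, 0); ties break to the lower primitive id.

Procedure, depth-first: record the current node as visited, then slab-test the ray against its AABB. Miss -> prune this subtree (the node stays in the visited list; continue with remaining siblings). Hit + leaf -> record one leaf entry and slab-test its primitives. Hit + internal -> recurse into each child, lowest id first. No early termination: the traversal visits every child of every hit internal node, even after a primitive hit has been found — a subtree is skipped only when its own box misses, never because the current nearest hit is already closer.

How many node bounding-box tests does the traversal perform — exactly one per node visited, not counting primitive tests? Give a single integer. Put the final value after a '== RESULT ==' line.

Walk:
N0 x:[88/3,130/3] y:[89/3,128/3] z:[32,74] -> hit [32,128/3], descend [1, 4, 8, 24]
  N1 x:[110/3,43] y:[33,128/3] z:[53,74] -> miss, prune
  N4 x:[88/3,107/3] y:[89/3,124/3] z:[35,52] -> hit [35,107/3], descend [10, 16, 31]
    N10 x:[34,35] y:[116/3,121/3] z:[49,51] -> miss, prune
    N16 x:[88/3,31] y:[89/3,31] z:[46,52] -> miss, prune
    N31 x:[95/3,107/3] y:[116/3,124/3] z:[35,40] -> miss, prune
  N8 x:[95/3,104/3] y:[92/3,127/3] z:[51,74] -> miss, prune
  N24 x:[106/3,130/3] y:[91/3,115/3] z:[32,50] -> hit [106/3,115/3], descend [5, 6, 20, 28]
    N5 x:[109/3,38] y:[109/3,115/3] z:[35,38] -> hit [109/3,38], descend [7, 13]
      N7 x:[109/3,38] y:[109/3,115/3] z:[37,38] -> hit [37,38] leaf, test {P3@t=37}
      N13 x:[112/3,38] y:[112/3,115/3] z:[35,36] -> miss, prune
    N6 x:[106/3,125/3] y:[100/3,37] z:[43,50] -> miss, prune
    N20 x:[113/3,115/3] y:[91/3,31] z:[32,34] -> miss, prune
    N28 x:[124/3,130/3] y:[97/3,103/3] z:[36,40] -> miss, prune

order=[0, 1, 4, 10, 16, 31, 8, 24, 5, 7, 13, 6, 20, 28]  |boxes|=14  |leaves|=1  hit=P3

== RESULT ==
14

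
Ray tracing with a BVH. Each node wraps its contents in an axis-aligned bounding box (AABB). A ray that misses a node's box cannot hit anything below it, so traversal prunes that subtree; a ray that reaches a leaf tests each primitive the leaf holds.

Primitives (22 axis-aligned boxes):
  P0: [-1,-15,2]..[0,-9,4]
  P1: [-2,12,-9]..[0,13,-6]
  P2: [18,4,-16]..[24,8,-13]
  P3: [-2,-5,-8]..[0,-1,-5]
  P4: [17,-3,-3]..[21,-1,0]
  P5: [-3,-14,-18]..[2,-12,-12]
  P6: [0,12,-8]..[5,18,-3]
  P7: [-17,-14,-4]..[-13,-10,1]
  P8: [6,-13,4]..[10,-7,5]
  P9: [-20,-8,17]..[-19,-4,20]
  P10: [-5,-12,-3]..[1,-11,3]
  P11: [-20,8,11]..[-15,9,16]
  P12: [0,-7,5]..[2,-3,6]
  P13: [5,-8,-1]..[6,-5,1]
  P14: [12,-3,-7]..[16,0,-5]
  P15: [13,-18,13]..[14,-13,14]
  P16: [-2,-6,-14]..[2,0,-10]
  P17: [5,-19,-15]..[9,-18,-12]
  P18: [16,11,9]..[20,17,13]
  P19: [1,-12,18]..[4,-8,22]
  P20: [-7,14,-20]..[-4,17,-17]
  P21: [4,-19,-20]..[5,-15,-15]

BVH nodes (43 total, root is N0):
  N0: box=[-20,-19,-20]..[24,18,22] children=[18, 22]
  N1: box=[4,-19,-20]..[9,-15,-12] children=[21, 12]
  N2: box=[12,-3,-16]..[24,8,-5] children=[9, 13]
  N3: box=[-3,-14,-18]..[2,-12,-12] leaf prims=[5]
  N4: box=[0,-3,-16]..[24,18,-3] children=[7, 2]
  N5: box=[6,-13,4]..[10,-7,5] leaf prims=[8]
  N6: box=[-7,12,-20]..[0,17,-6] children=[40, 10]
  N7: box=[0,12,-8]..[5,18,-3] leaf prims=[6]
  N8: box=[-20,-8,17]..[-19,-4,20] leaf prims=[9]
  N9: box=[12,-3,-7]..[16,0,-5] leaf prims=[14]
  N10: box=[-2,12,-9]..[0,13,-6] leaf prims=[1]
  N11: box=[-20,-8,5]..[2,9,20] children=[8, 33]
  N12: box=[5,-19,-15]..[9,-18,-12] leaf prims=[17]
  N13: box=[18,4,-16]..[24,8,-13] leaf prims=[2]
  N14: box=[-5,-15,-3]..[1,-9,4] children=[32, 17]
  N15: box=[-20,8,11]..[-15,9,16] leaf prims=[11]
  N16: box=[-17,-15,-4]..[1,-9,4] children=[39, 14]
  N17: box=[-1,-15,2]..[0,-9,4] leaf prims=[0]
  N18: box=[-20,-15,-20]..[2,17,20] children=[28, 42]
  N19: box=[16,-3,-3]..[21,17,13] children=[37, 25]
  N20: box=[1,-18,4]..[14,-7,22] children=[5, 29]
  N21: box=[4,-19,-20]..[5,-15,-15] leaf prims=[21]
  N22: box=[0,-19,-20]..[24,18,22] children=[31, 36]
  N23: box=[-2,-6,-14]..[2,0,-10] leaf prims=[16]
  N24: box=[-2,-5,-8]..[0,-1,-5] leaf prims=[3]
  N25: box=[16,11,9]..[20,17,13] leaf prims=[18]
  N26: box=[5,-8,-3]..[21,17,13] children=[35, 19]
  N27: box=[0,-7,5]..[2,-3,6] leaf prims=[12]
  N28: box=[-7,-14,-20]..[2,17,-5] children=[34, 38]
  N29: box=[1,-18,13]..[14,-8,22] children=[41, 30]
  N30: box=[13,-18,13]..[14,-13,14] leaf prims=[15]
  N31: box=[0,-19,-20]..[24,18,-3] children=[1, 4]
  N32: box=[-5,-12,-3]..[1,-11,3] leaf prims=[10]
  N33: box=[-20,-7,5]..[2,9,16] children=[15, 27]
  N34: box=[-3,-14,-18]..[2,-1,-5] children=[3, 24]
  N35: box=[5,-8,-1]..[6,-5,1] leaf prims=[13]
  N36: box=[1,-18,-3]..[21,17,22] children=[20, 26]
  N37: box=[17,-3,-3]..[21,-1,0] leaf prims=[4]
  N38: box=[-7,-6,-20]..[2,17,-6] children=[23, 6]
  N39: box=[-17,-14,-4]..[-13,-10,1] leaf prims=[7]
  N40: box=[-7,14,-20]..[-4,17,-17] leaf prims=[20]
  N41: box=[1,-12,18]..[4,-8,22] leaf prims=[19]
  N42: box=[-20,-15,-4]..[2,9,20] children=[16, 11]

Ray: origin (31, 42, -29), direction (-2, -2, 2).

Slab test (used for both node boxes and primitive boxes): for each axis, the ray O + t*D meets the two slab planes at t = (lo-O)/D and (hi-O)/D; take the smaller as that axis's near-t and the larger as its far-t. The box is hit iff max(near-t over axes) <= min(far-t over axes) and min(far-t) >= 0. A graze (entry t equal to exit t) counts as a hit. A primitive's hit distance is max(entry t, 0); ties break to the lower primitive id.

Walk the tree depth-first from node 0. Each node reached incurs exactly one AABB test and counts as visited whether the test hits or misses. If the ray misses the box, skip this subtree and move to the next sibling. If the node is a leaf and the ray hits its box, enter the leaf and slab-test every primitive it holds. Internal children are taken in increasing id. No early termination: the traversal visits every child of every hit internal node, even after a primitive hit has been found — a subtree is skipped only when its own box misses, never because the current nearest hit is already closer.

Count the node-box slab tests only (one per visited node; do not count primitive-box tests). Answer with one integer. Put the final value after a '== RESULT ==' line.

Walk:
N0 x:[7/2,51/2] y:[12,61/2] z:[9/2,51/2] -> hit [12,51/2], descend [18, 22]
  N18 x:[29/2,51/2] y:[25/2,57/2] z:[9/2,49/2] -> hit [29/2,49/2], descend [28, 42]
    N28 x:[29/2,19] y:[25/2,28] z:[9/2,12] -> miss, prune
    N42 x:[29/2,51/2] y:[33/2,57/2] z:[25/2,49/2] -> hit [33/2,49/2], descend [11, 16]
      N11 x:[29/2,51/2] y:[33/2,25] z:[17,49/2] -> hit [17,49/2], descend [8, 33]
        N8 x:[25,51/2] y:[23,25] z:[23,49/2] -> miss, prune
        N33 x:[29/2,51/2] y:[33/2,49/2] z:[17,45/2] -> hit [17,45/2], descend [15, 27]
          N15 x:[23,51/2] y:[33/2,17] z:[20,45/2] -> miss, prune
          N27 x:[29/2,31/2] y:[45/2,49/2] z:[17,35/2] -> miss, prune
      N16 x:[15,24] y:[51/2,57/2] z:[25/2,33/2] -> miss, prune
  N22 x:[7/2,31/2] y:[12,61/2] z:[9/2,51/2] -> hit [12,31/2], descend [31, 36]
    N31 x:[7/2,31/2] y:[12,61/2] z:[9/2,13] -> hit [12,13], descend [1, 4]
      N1 x:[11,27/2] y:[57/2,61/2] z:[9/2,17/2] -> miss, prune
      N4 x:[7/2,31/2] y:[12,45/2] z:[13/2,13] -> hit [12,13], descend [2, 7]
        N2 x:[7/2,19/2] y:[17,45/2] z:[13/2,12] -> miss, prune
        N7 x:[13,31/2] y:[12,15] z:[21/2,13] -> hit [13,13] leaf, test {P6@t=13}
    N36 x:[5,15] y:[25/2,30] z:[13,51/2] -> hit [13,15], descend [20, 26]
      N20 x:[17/2,15] y:[49/2,30] z:[33/2,51/2] -> miss, prune
      N26 x:[5,13] y:[25/2,25] z:[13,21] -> hit [13,13], descend [19, 35]
        N19 x:[5,15/2] y:[25/2,45/2] z:[13,21] -> miss, prune
        N35 x:[25/2,13] y:[47/2,25] z:[14,15] -> miss, prune

order=[0, 18, 28, 42, 11, 8, 33, 15, 27, 16, 22, 31, 1, 4, 2, 7, 36, 20, 26, 19, 35]  |boxes|=21  |leaves|=1  hit=P6

== RESULT ==
21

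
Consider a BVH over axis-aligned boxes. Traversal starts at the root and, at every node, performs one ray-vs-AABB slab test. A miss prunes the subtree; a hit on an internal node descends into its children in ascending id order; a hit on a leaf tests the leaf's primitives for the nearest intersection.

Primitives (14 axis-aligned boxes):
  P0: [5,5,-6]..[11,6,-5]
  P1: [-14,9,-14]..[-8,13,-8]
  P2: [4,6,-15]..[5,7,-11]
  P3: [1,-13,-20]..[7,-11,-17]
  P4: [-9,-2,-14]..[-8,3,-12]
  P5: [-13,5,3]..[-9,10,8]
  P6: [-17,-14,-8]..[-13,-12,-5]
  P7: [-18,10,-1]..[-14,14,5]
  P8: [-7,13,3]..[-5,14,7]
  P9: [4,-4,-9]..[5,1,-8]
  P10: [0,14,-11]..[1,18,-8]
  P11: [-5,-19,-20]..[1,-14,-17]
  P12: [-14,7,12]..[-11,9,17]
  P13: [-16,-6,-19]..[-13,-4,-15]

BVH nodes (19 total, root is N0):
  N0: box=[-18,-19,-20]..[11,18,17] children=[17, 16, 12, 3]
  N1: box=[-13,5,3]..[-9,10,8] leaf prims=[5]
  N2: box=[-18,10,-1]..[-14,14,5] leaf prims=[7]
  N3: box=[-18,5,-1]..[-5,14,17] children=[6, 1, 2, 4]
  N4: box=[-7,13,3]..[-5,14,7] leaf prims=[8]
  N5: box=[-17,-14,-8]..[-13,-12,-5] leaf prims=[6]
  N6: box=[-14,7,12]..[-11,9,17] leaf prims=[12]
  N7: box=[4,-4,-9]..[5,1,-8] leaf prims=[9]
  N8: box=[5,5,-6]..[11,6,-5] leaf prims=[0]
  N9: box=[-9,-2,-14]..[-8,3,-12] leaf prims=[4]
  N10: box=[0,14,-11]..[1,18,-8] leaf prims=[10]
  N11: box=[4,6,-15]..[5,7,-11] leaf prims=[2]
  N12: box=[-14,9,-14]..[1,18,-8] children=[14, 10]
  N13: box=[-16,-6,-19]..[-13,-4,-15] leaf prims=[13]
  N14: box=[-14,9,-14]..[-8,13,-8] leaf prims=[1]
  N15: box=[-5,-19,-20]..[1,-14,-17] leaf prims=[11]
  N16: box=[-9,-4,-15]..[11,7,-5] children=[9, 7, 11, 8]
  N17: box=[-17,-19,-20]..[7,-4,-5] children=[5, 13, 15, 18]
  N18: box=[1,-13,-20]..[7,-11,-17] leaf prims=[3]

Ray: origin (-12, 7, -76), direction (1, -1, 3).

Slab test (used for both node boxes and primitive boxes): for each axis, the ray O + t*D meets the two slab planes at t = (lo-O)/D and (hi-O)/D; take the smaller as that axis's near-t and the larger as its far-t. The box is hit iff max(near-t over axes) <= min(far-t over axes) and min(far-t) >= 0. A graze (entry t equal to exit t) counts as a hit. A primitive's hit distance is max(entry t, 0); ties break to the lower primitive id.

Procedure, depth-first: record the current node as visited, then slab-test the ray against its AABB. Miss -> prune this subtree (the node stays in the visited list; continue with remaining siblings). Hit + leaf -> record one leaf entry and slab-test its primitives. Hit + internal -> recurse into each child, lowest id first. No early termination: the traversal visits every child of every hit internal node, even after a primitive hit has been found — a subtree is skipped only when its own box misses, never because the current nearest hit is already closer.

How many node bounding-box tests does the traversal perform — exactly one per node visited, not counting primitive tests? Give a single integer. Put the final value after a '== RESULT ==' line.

Walk:
N0 x:[-6,23] y:[-11,26] z:[56/3,31] -> hit [56/3,23], descend [3, 12, 16, 17]
  N3 x:[-6,7] y:[-7,2] z:[25,31] -> miss, prune
  N12 x:[-2,13] y:[-11,-2] z:[62/3,68/3] -> miss, prune
  N16 x:[3,23] y:[0,11] z:[61/3,71/3] -> miss, prune
  N17 x:[-5,19] y:[11,26] z:[56/3,71/3] -> hit [56/3,19], descend [5, 13, 15, 18]
    N5 x:[-5,-1] y:[19,21] z:[68/3,71/3] -> miss, prune
    N13 x:[-4,-1] y:[11,13] z:[19,61/3] -> miss, prune
    N15 x:[7,13] y:[21,26] z:[56/3,59/3] -> miss, prune
    N18 x:[13,19] y:[18,20] z:[56/3,59/3] -> hit [56/3,19] leaf, test {P3@t=56/3}

order=[0, 3, 12, 16, 17, 5, 13, 15, 18]  |boxes|=9  |leaves|=1  hit=P3

== RESULT ==
9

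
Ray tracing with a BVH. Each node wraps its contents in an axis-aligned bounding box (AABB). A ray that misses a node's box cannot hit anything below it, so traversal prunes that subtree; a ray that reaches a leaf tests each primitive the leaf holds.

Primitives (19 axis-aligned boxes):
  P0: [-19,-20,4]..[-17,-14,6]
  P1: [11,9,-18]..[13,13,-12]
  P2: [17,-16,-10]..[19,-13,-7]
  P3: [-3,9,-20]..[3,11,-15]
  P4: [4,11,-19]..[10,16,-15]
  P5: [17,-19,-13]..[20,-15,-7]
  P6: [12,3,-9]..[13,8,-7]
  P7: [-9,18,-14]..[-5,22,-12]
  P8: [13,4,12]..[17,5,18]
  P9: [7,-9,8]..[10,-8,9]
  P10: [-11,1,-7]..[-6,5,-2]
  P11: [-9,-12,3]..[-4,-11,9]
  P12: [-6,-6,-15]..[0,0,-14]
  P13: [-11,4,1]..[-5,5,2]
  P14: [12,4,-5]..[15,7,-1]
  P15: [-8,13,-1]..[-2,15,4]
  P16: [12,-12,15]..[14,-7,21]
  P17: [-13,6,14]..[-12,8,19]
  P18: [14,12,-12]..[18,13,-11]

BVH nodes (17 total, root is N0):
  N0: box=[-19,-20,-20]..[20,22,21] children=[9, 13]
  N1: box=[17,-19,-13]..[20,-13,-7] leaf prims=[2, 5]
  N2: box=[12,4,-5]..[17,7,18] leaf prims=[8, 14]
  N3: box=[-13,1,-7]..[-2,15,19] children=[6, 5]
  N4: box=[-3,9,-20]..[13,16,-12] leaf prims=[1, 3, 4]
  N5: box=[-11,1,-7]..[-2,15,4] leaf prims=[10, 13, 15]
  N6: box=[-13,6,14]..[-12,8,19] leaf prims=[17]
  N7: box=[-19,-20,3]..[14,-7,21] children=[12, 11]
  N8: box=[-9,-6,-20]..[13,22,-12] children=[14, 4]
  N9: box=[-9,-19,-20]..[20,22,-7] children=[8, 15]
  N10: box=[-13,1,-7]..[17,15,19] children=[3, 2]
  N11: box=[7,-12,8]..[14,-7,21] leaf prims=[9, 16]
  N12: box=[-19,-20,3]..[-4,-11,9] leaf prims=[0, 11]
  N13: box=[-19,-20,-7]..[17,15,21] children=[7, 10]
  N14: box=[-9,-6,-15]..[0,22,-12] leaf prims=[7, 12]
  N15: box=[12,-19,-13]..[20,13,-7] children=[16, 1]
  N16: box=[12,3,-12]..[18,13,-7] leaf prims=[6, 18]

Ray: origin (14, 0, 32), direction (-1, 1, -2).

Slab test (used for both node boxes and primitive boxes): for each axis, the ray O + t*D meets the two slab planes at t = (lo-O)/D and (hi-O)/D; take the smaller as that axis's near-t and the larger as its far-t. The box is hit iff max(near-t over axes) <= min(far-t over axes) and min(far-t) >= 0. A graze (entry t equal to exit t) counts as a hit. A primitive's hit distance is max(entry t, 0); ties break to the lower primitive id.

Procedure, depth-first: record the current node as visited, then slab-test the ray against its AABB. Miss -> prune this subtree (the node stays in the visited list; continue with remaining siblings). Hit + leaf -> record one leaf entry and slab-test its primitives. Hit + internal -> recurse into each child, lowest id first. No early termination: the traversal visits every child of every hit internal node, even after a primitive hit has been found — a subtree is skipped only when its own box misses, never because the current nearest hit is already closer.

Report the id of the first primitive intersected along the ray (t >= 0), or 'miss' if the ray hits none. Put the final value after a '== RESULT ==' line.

Traverse from the root:
N0 x:[-6,33] y:[-20,22] z:[11/2,26] -> hit [11/2,22], descend [9, 13]
  N9 x:[-6,23] y:[-19,22] z:[39/2,26] -> hit [39/2,22], descend [8, 15]
    N8 x:[1,23] y:[-6,22] z:[22,26] -> hit [22,22], descend [4, 14]
      N4 x:[1,17] y:[9,16] z:[22,26] -> miss, prune
      N14 x:[14,23] y:[-6,22] z:[22,47/2] -> hit [22,22] leaf, test {P7@t=22, P12(miss)}
    N15 x:[-6,2] y:[-19,13] z:[39/2,45/2] -> miss, prune
  N13 x:[-3,33] y:[-20,15] z:[11/2,39/2] -> hit [11/2,15], descend [7, 10]
    N7 x:[0,33] y:[-20,-7] z:[11/2,29/2] -> miss, prune
    N10 x:[-3,27] y:[1,15] z:[13/2,39/2] -> hit [13/2,15], descend [2, 3]
      N2 x:[-3,2] y:[4,7] z:[7,37/2] -> miss, prune
      N3 x:[16,27] y:[1,15] z:[13/2,39/2] -> miss, prune

11 AABB tests over nodes [0, 9, 8, 4, 14, 15, 13, 7, 10, 2, 3]; 1 leaf entered; closest P7.

== RESULT ==
7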